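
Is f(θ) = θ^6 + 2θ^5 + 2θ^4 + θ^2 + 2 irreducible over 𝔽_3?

Check for roots in 𝔽_3: f(0) = 2; f(1) = 2; f(2) = 1.
No roots, so no linear factors.
Monic irreducibles of degree 2 over GF(3): θ^2 + 1, θ^2 + θ + 2, θ^2 + 2θ + 2.
None of them divide f (all give nonzero remainder).
Degree-3 irreducible divisors: test the 8 monic irreducibles of degree 3 over GF(3).
None of them divide f (all give nonzero remainder).
No irreducible factor of degree ≤ 3 exists, so f is irreducible over GF(3).

Yes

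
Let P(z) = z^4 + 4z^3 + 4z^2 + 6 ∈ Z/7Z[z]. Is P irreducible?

Check for roots in Z/7Z: P(0) = 6; P(1) = 1; P(2) = 0 → root; P(3) = 0 → root; P(4) = 1; P(5) = 6; P(6) = 0 → root.
P(2) = 0, so (z − 2) divides P(z); P is reducible.

No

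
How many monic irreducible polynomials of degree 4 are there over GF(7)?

588

By the necklace-counting formula, N_7(4) = (1/4) Σ_{d|4} μ(4/d)·7^d.
Divisors of 4: 1, 2, 4; μ(4/d) for each: 0, -1, 1.
Σ = − 7^2 + 7^4 = 2352.
N = 2352/4 = 588.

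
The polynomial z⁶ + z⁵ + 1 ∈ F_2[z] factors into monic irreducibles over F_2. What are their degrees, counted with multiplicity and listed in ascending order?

Write g(z) = z⁶ + z⁵ + 1.
Roots in F_2: g(0) = 1; g(1) = 1.
Complete factorization: g(z) = (z⁶ + z⁵ + 1).
Factor degrees with multiplicity: 6 = 6.

6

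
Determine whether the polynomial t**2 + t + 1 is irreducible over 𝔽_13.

No

Write P(t) = t**2 + t + 1.
Check each element of 𝔽_13 for a root: P(0)=1, P(1)=3, P(2)=7, P(3)=0, P(4)=8, P(5)=5, P(6)=4, P(7)=5, P(8)=8, P(9)=0, P(10)=7, P(11)=3, P(12)=1.
P(3) = 0, so (t − 3) divides P(t); P is reducible.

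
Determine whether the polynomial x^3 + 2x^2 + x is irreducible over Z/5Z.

Write P(x) = x^3 + 2x^2 + x.
Check for roots in Z/5Z: P(0) = 0 → root; P(1) = 4; P(2) = 3; P(3) = 3; P(4) = 0 → root.
P(0) = 0, so (x) divides P(x); P is reducible.

No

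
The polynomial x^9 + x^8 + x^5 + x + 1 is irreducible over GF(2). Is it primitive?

Write f(x) = x^9 + x^8 + x^5 + x + 1.
|GF(2^9)^×| = 2^9 − 1 = 511. Prime factorization: 511 = 7·73.
f is primitive ⇔ x has order 511 in GF(2)[x]/(f), i.e. x^(511/q) ≠ 1 for each prime q | 511.
x^(73) mod f = x^8 + x^5 + x^4 + x^3.
x^(7) mod f = x^7.
None equal 1, so x has full order 511; f is primitive.

Yes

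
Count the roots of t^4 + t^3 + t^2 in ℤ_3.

2

Write f(t) = t^4 + t^3 + t^2.
Evaluate at each of the 3 elements of ℤ_3:
f(0) = 0 → root; f(1) = 0 → root; f(2) = 1.
Roots: {0, 1}.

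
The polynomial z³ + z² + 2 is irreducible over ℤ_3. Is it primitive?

Write f(z) = z³ + z² + 2.
|GF(3^3)^×| = 3^3 − 1 = 26. Prime factorization: 26 = 2·13.
f is primitive ⇔ z has order 26 in GF(3)[z]/(f), i.e. z^(26/q) ≠ 1 for each prime q | 26.
z^(13) mod f = 1
z^(2) mod f = z².
Since z^(13) = 1, the order of z divides 13 < 26; not primitive.

No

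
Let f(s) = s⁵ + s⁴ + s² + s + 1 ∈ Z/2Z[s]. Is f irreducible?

Check for roots in Z/2Z: f(0) = 1; f(1) = 1.
No roots, so no linear factors.
Monic irreducibles of degree 2 over GF(2): s² + s + 1.
None of them divide f (all give nonzero remainder).
No irreducible factor of degree ≤ 2 exists, so f is irreducible over GF(2).

Yes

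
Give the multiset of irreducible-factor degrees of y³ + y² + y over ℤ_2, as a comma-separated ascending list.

Write g(y) = y³ + y² + y.
Roots in ℤ_2: g(0) = 0 → root; g(1) = 1.
Linear factors from roots: (y).
Complete factorization: g(y) = (y)·(y² + y + 1).
Factor degrees with multiplicity: 1 + 2 = 3.

1, 2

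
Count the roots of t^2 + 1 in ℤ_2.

Write g(t) = t^2 + 1.
Evaluate at each of the 2 elements of ℤ_2:
g(0) = 1; g(1) = 0 → root.
Roots: {1}.

1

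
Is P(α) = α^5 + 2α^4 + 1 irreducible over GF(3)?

Check for roots in GF(3): P(0) = 1; P(1) = 1; P(2) = 2.
No roots, so no linear factors.
Monic irreducibles of degree 2 over GF(3): α^2 + 1, α^2 + α + 2, α^2 + 2α + 2.
None of them divide P (all give nonzero remainder).
No irreducible factor of degree ≤ 2 exists, so P is irreducible over GF(3).

Yes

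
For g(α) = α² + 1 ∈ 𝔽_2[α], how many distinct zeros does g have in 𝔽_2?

1

Evaluate at each of the 2 elements of 𝔽_2:
g(0) = 1; g(1) = 0 → root.
Roots: {1}.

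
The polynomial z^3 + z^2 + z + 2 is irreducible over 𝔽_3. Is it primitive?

No

Write f(z) = z^3 + z^2 + z + 2.
|GF(3^3)^×| = 3^3 − 1 = 26. Prime factorization: 26 = 2·13.
f is primitive ⇔ z has order 26 in GF(3)[z]/(f), i.e. z^(26/q) ≠ 1 for each prime q | 26.
z^(13) mod f = 1
z^(2) mod f = z^2.
Since z^(13) = 1, the order of z divides 13 < 26; not primitive.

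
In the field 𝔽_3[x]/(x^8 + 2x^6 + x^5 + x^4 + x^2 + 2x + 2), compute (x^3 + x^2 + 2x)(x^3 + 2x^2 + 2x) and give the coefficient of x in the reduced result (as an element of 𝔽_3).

Multiply in 𝔽_3[x]: (x^3 + x^2 + 2x)·(x^3 + 2x^2 + 2x) = x^6 + x^2.
Reduced: x^6 + x^2.

0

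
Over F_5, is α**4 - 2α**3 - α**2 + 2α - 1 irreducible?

Write f(α) = α**4 - 2α**3 - α**2 + 2α - 1.
Check for roots in F_5: f(0) = 4; f(1) = 4; f(2) = 4; f(3) = 3; f(4) = 4.
No roots, so no linear factors.
Degree-2 irreducible divisors: test the 10 monic irreducibles of degree 2 over GF(5).
None of them divide f (all give nonzero remainder).
No irreducible factor of degree ≤ 2 exists, so f is irreducible over GF(5).

Yes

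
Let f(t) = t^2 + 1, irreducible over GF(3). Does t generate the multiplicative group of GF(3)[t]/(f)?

|GF(3^2)^×| = 3^2 − 1 = 8. Prime factorization: 8 = 2^3.
f is primitive ⇔ t has order 8 in GF(3)[t]/(f), i.e. t^(8/q) ≠ 1 for each prime q | 8.
t^(4) mod f = 1
Since t^(4) = 1, the order of t divides 4 < 8; not primitive.

No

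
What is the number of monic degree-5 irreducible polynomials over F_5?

624

Gauss's count: N_{5}(5) = (1/5) Σ_{d|5} μ(5/d)·5^d.
Divisors of 5: 1, 5; μ(5/d) for each: -1, 1.
Σ = − 5^1 + 5^5 = 3120.
N = 3120/5 = 624.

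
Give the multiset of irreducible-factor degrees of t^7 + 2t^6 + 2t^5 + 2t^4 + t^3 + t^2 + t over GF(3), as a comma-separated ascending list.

1, 1, 2, 3

Write f(t) = t^7 + 2t^6 + 2t^5 + 2t^4 + t^3 + t^2 + t.
Roots in GF(3): f(0) = 0 → root; f(1) = 1; f(2) = 0 → root.
Linear factors from roots: (t), (t + 1).
Complete factorization: f(t) = (t)·(t + 1)·(t^2 + t + 2)·(t^3 + 2t + 2).
Factor degrees with multiplicity: 1 + 1 + 2 + 3 = 7.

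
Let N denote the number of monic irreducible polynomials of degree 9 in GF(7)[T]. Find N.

4483696

By the necklace-counting formula, N_7(9) = (1/9) Σ_{d|9} μ(9/d)·7^d.
Divisors of 9: 1, 3, 9; μ(9/d) for each: 0, -1, 1.
Σ = − 7^3 + 7^9 = 40353264.
N = 40353264/9 = 4483696.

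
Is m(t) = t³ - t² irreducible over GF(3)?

Check for roots in GF(3): m(0) = 0 → root; m(1) = 0 → root; m(2) = 1.
m(0) = 0, so (t) divides m(t); m is reducible.

No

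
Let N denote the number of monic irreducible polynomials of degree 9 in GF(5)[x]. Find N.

217000

x^(5^9) − x is the product of all monic irreducibles of degree dividing 9; Möbius inversion gives N = (1/9) Σ μ(9/d)·5^d.
Divisors of 9: 1, 3, 9; μ(9/d) for each: 0, -1, 1.
Σ = − 5^3 + 5^9 = 1953000.
N = 1953000/9 = 217000.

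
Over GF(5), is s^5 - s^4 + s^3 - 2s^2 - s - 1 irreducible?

Write P(s) = s^5 - s^4 + s^3 - 2s^2 - s - 1.
Check for roots in GF(5): P(0) = 4; P(1) = 2; P(2) = 3; P(3) = 2; P(4) = 0 → root.
P(4) = 0, so (s − 4) divides P(s); P is reducible.

No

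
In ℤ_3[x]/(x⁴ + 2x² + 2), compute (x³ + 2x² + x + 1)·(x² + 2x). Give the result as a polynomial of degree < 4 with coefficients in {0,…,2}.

x^2 + 1

Multiply in ℤ_3[x]: (x³ + 2x² + x + 1)·(x² + 2x) = x⁵ + x⁴ + 2x³ + 2x.
Reduce using x⁴ ≡ x² + 1 (mod x⁴ + 2x² + 2).
Reduced: x² + 1.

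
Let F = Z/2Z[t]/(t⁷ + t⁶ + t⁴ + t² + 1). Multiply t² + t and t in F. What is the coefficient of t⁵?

0

Multiply in Z/2Z[t]: (t² + t)·(t) = t³ + t².
Reduced: t³ + t².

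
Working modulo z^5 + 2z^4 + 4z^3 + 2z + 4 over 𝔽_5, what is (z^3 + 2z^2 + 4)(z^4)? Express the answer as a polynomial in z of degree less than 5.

Multiply in 𝔽_5[z]: (z^3 + 2z^2 + 4)·(z^4) = z^7 + 2z^6 + 4z^4.
Reduce using z^5 ≡ 3z^4 + z^3 + 3z + 1 (mod z^5 + 2z^4 + 4z^3 + 2z + 4).
Reduced: 2z^4 + 4z^3 + z^2 + 3z + 1.

2z^4 + 4z^3 + z^2 + 3z + 1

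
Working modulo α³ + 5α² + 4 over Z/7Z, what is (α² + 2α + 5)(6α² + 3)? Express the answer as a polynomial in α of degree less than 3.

Multiply in Z/7Z[α]: (α² + 2α + 5)·(6α² + 3) = 6α⁴ + 5α³ + 5α² + 6α + 1.
Reduce using α³ ≡ 2α² + 3 (mod α³ + 5α² + 4).
Reduced: 4α² + 3α + 3.

4α^2 + 3α + 3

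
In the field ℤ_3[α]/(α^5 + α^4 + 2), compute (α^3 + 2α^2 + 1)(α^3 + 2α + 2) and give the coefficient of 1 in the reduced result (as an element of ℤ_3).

Multiply in ℤ_3[α]: (α^3 + 2α^2 + 1)·(α^3 + 2α + 2) = α^6 + 2α^5 + 2α^4 + α^3 + α^2 + 2α + 2.
Reduce using α^5 ≡ 2α^4 + 1 (mod α^5 + α^4 + 2).
Reduced: α^4 + α^3 + α^2.

0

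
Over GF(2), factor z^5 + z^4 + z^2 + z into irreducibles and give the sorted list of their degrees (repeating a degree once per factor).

Write h(z) = z^5 + z^4 + z^2 + z.
Roots in GF(2): h(0) = 0 → root; h(1) = 0 → root.
Linear factors from roots: (z), (z + 1).
Complete factorization: h(z) = (z)·(z + 1)^2·(z^2 + z + 1).
Factor degrees with multiplicity: 1 + 1 + 1 + 2 = 5.

1, 1, 1, 2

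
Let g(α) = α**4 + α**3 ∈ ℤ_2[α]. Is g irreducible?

Check for roots in ℤ_2: g(0) = 0 → root; g(1) = 0 → root.
g(0) = 0, so (α) divides g(α); g is reducible.

No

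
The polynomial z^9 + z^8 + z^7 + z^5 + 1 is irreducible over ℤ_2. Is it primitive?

No

Write f(z) = z^9 + z^8 + z^7 + z^5 + 1.
|GF(2^9)^×| = 2^9 − 1 = 511. Prime factorization: 511 = 7·73.
f is primitive ⇔ z has order 511 in GF(2)[z]/(f), i.e. z^(511/q) ≠ 1 for each prime q | 511.
z^(73) mod f = 1
z^(7) mod f = z^7.
Since z^(73) = 1, the order of z divides 73 < 511; not primitive.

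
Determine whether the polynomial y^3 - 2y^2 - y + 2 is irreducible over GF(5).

No

Write P(y) = y^3 - 2y^2 - y + 2.
Check for roots in GF(5): P(0) = 2; P(1) = 0 → root; P(2) = 0 → root; P(3) = 3; P(4) = 0 → root.
P(1) = 0, so (y − 1) divides P(y); P is reducible.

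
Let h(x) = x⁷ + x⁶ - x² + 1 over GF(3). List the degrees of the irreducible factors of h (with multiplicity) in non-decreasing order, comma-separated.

Roots in GF(3): h(0) = 1; h(1) = 2; h(2) = 0 → root.
Linear factors from roots: (x + 1).
Complete factorization: h(x) = (x + 1)^2·(x² + x - 1)·(x³ + x² + x - 1).
Factor degrees with multiplicity: 1 + 1 + 2 + 3 = 7.

1, 1, 2, 3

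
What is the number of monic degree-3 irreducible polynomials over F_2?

The number of monic irreducibles of degree 3 over GF(2) is (1/3)·Σ_{d∣3} μ(3/d) 2^d.
Divisors of 3: 1, 3; μ(3/d) for each: -1, 1.
Σ = − 2^1 + 2^3 = 6.
N = 6/3 = 2.

2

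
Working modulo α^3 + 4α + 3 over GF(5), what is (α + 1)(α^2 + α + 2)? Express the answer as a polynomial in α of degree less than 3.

2α^2 + 4α + 4

Multiply in GF(5)[α]: (α + 1)·(α^2 + α + 2) = α^3 + 2α^2 + 3α + 2.
Reduce using α^3 ≡ α + 2 (mod α^3 + 4α + 3).
Reduced: 2α^2 + 4α + 4.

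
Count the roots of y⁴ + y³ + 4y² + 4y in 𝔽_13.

4

Write f(y) = y⁴ + y³ + 4y² + 4y.
Evaluate at each of the 13 elements of 𝔽_13:
f(0) = 0 → root; f(1) = 10; f(2) = 9; f(3) = 0 → root; f(4) = 10; f(5) = 12; f(6) = 3; f(7) = 4; f(8) = 8; f(9) = 6; f(10) = 0 → root; f(11) = 3; f(12) = 0 → root.
Roots: {0, 3, 10, 12}.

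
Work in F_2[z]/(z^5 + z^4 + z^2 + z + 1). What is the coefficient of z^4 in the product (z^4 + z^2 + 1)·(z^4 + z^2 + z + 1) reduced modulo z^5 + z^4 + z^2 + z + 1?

0

Multiply in F_2[z]: (z^4 + z^2 + 1)·(z^4 + z^2 + z + 1) = z^8 + z^5 + z^4 + z^3 + z + 1.
Reduce using z^5 ≡ z^4 + z^2 + z + 1 (mod z^5 + z^4 + z^2 + z + 1).
Reduced: z^2 + z.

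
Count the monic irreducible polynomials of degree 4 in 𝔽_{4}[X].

60

x^(4^4) − x is the product of all monic irreducibles of degree dividing 4; Möbius inversion gives N = (1/4) Σ μ(4/d)·4^d.
Divisors of 4: 1, 2, 4; μ(4/d) for each: 0, -1, 1.
Σ = − 4^2 + 4^4 = 240.
N = 240/4 = 60.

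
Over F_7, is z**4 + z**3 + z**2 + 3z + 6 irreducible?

Yes

Write m(z) = z**4 + z**3 + z**2 + 3z + 6.
Check for roots in F_7: m(0) = 6; m(1) = 5; m(2) = 5; m(3) = 6; m(4) = 4; m(5) = 5; m(6) = 4.
No roots, so no linear factors.
Degree-2 irreducible divisors: test the 21 monic irreducibles of degree 2 over GF(7).
None of them divide m (all give nonzero remainder).
No irreducible factor of degree ≤ 2 exists, so m is irreducible over GF(7).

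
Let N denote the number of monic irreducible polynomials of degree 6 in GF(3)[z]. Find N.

116

x^(3^6) − x is the product of all monic irreducibles of degree dividing 6; Möbius inversion gives N = (1/6) Σ μ(6/d)·3^d.
Divisors of 6: 1, 2, 3, 6; μ(6/d) for each: 1, -1, -1, 1.
Σ = 3^1 − 3^2 − 3^3 + 3^6 = 696.
N = 696/6 = 116.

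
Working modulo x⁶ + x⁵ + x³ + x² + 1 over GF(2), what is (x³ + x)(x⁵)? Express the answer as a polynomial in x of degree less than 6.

x^5 + x^3 + x^2 + x

Multiply in GF(2)[x]: (x³ + x)·(x⁵) = x⁸ + x⁶.
Reduce using x⁶ ≡ x⁵ + x³ + x² + 1 (mod x⁶ + x⁵ + x³ + x² + 1).
Reduced: x⁵ + x³ + x² + x.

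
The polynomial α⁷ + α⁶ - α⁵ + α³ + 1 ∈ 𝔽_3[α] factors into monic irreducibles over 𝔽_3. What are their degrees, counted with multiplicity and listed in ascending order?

Write f(α) = α⁷ + α⁶ - α⁵ + α³ + 1.
Roots in 𝔽_3: f(0) = 1; f(1) = 0 → root; f(2) = 1.
Linear factors from roots: (α - 1).
Complete factorization: f(α) = (α - 1)·(α² - α - 1)·(α² + 1)^2.
Factor degrees with multiplicity: 1 + 2 + 2 + 2 = 7.

1, 2, 2, 2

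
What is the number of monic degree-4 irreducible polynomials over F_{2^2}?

60

By the necklace-counting formula, N_4(4) = (1/4) Σ_{d|4} μ(4/d)·4^d.
Divisors of 4: 1, 2, 4; μ(4/d) for each: 0, -1, 1.
Σ = − 4^2 + 4^4 = 240.
N = 240/4 = 60.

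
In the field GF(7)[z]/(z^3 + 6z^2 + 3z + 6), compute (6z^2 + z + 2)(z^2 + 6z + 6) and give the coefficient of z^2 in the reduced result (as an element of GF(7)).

6

Multiply in GF(7)[z]: (6z^2 + z + 2)·(z^2 + 6z + 6) = 6z^4 + 2z^3 + 2z^2 + 4z + 5.
Reduce using z^3 ≡ z^2 + 4z + 1 (mod z^3 + 6z^2 + 3z + 6).
Reduced: 6z^2 + 6.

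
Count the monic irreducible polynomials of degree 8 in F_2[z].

Gauss's count: N_{2}(8) = (1/8) Σ_{d|8} μ(8/d)·2^d.
Divisors of 8: 1, 2, 4, 8; μ(8/d) for each: 0, 0, -1, 1.
Σ = − 2^4 + 2^8 = 240.
N = 240/8 = 30.

30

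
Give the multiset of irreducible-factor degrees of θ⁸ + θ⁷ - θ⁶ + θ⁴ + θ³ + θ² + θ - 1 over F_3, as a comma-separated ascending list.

8

Write h(θ) = θ⁸ + θ⁷ - θ⁶ + θ⁴ + θ³ + θ² + θ - 1.
Roots in F_3: h(0) = 2; h(1) = 1; h(2) = 1.
Complete factorization: h(θ) = (θ⁸ + θ⁷ - θ⁶ + θ⁴ + θ³ + θ² + θ - 1).
Factor degrees with multiplicity: 8 = 8.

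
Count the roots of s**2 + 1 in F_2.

Write P(s) = s**2 + 1.
Evaluate at each of the 2 elements of F_2:
P(0) = 1; P(1) = 0 → root.
Roots: {1}.

1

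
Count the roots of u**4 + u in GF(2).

2

Write P(u) = u**4 + u.
Evaluate at each of the 2 elements of GF(2):
P(0) = 0 → root; P(1) = 0 → root.
Roots: {0, 1}.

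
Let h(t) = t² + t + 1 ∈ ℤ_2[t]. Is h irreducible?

Check for roots in ℤ_2: h(0) = 1; h(1) = 1.
No roots. A degree-2 polynomial over a field with no linear factor is irreducible.

Yes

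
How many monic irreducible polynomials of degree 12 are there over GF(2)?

335

By the necklace-counting formula, N_2(12) = (1/12) Σ_{d|12} μ(12/d)·2^d.
Divisors of 12: 1, 2, 3, 4, 6, 12; μ(12/d) for each: 0, 1, 0, -1, -1, 1.
Σ = 2^2 − 2^4 − 2^6 + 2^12 = 4020.
N = 4020/12 = 335.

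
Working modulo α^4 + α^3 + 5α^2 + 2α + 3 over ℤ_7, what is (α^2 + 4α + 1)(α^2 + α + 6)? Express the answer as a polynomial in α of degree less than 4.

Multiply in ℤ_7[α]: (α^2 + 4α + 1)·(α^2 + α + 6) = α^4 + 5α^3 + 4α^2 + 4α + 6.
Reduce using α^4 ≡ 6α^3 + 2α^2 + 5α + 4 (mod α^4 + α^3 + 5α^2 + 2α + 3).
Reduced: 4α^3 + 6α^2 + 2α + 3.

4α^3 + 6α^2 + 2α + 3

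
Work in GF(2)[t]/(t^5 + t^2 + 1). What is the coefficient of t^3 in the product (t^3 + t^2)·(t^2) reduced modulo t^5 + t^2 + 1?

Multiply in GF(2)[t]: (t^3 + t^2)·(t^2) = t^5 + t^4.
Reduce using t^5 ≡ t^2 + 1 (mod t^5 + t^2 + 1).
Reduced: t^4 + t^2 + 1.

0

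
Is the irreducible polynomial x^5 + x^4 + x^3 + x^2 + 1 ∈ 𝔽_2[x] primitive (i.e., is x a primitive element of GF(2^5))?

Yes

Write f(x) = x^5 + x^4 + x^3 + x^2 + 1.
|GF(2^5)^×| = 2^5 − 1 = 31. Prime factorization: 31 = 31.
f is primitive ⇔ x has order 31 in GF(2)[x]/(f), i.e. x^(31/q) ≠ 1 for each prime q | 31.
x^(1) mod f = x.
None equal 1, so x has full order 31; f is primitive.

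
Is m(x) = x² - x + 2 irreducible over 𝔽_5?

Yes

Check for roots in 𝔽_5: m(0) = 2; m(1) = 2; m(2) = 4; m(3) = 3; m(4) = 4.
No roots. A degree-2 polynomial over a field with no linear factor is irreducible.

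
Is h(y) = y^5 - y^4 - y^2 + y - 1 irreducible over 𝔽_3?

Yes

Check for roots in 𝔽_3: h(0) = 2; h(1) = 2; h(2) = 1.
No roots, so no linear factors.
Monic irreducibles of degree 2 over GF(3): y^2 + 1, y^2 + y - 1, y^2 - y - 1.
None of them divide h (all give nonzero remainder).
No irreducible factor of degree ≤ 2 exists, so h is irreducible over GF(3).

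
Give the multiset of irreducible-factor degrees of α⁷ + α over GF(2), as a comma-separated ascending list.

1, 1, 1, 2, 2

Write g(α) = α⁷ + α.
Roots in GF(2): g(0) = 0 → root; g(1) = 0 → root.
Linear factors from roots: (α), (α + 1).
Complete factorization: g(α) = (α)·(α + 1)^2·(α² + α + 1)^2.
Factor degrees with multiplicity: 1 + 1 + 1 + 2 + 2 = 7.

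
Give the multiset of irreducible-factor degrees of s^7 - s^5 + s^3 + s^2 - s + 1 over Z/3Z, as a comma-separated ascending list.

7

Write h(s) = s^7 - s^5 + s^3 + s^2 - s + 1.
Roots in Z/3Z: h(0) = 1; h(1) = 2; h(2) = 2.
Complete factorization: h(s) = (s^7 - s^5 + s^3 + s^2 - s + 1).
Factor degrees with multiplicity: 7 = 7.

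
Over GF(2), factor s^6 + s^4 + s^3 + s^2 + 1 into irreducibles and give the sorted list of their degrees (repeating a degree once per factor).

Write f(s) = s^6 + s^4 + s^3 + s^2 + 1.
Roots in GF(2): f(0) = 1; f(1) = 1.
Complete factorization: f(s) = (s^2 + s + 1)·(s^4 + s^3 + s^2 + s + 1).
Factor degrees with multiplicity: 2 + 4 = 6.

2, 4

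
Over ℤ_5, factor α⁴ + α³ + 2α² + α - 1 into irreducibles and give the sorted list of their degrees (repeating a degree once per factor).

Write g(α) = α⁴ + α³ + 2α² + α - 1.
Roots in ℤ_5: g(0) = 4; g(1) = 4; g(2) = 3; g(3) = 3; g(4) = 0 → root.
Linear factors from roots: (α + 1).
Complete factorization: g(α) = (α + 1)·(α³ + 2α - 1).
Factor degrees with multiplicity: 1 + 3 = 4.

1, 3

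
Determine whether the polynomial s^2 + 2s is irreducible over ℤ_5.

Write h(s) = s^2 + 2s.
Check for roots in ℤ_5: h(0) = 0 → root; h(1) = 3; h(2) = 3; h(3) = 0 → root; h(4) = 4.
h(0) = 0, so (s) divides h(s); h is reducible.

No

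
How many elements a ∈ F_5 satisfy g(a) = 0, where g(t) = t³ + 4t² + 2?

2

Evaluate at each of the 5 elements of F_5:
g(0) = 2; g(1) = 2; g(2) = 1; g(3) = 0 → root; g(4) = 0 → root.
Roots: {3, 4}.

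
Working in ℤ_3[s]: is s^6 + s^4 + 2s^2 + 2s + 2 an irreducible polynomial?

Yes

Write f(s) = s^6 + s^4 + 2s^2 + 2s + 2.
Check for roots in ℤ_3: f(0) = 2; f(1) = 2; f(2) = 1.
No roots, so no linear factors.
Monic irreducibles of degree 2 over GF(3): s^2 + 1, s^2 + s + 2, s^2 + 2s + 2.
None of them divide f (all give nonzero remainder).
Degree-3 irreducible divisors: test the 8 monic irreducibles of degree 3 over GF(3).
None of them divide f (all give nonzero remainder).
No irreducible factor of degree ≤ 3 exists, so f is irreducible over GF(3).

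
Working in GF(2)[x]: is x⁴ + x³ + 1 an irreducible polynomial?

Yes

Write g(x) = x⁴ + x³ + 1.
Check for roots in GF(2): g(0) = 1; g(1) = 1.
No roots, so no linear factors.
Monic irreducibles of degree 2 over GF(2): x² + x + 1.
None of them divide g (all give nonzero remainder).
No irreducible factor of degree ≤ 2 exists, so g is irreducible over GF(2).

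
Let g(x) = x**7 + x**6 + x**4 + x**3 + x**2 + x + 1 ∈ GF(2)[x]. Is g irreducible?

No

Check for roots in GF(2): g(0) = 1; g(1) = 1.
No roots, so no linear factors.
Monic irreducibles of degree 2 over GF(2): x**2 + x + 1.
x**2 + x + 1 divides g: g(x) = (x**2 + x + 1)·(x**5 + x**3 + 1).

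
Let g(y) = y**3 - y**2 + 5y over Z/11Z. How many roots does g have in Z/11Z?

Evaluate at each of the 11 elements of Z/11Z:
g(0) = 0 → root; g(1) = 5; g(2) = 3; g(3) = 0 → root; g(4) = 2; g(5) = 4; g(6) = 1; g(7) = 10; g(8) = 4; g(9) = 0 → root; g(10) = 4.
Roots: {0, 3, 9}.

3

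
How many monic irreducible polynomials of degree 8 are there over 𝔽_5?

By the necklace-counting formula, N_5(8) = (1/8) Σ_{d|8} μ(8/d)·5^d.
Divisors of 8: 1, 2, 4, 8; μ(8/d) for each: 0, 0, -1, 1.
Σ = − 5^4 + 5^8 = 390000.
N = 390000/8 = 48750.

48750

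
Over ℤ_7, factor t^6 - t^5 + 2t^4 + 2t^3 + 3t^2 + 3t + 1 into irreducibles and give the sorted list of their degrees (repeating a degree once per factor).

Write f(t) = t^6 - t^5 + 2t^4 + 2t^3 + 3t^2 + 3t + 1.
Linear factors from roots: (t + 3), (t + 2).
Complete factorization: f(t) = (t + 2)·(t + 3)·(t^4 + t^3 - 2t^2 - t - 1).
Factor degrees with multiplicity: 1 + 1 + 4 = 6.

1, 1, 4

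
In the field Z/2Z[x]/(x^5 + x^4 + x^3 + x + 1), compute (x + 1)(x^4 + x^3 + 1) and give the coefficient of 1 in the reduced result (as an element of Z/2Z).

Multiply in Z/2Z[x]: (x + 1)·(x^4 + x^3 + 1) = x^5 + x^3 + x + 1.
Reduce using x^5 ≡ x^4 + x^3 + x + 1 (mod x^5 + x^4 + x^3 + x + 1).
Reduced: x^4.

0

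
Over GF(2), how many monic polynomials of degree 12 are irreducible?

335

By the necklace-counting formula, N_2(12) = (1/12) Σ_{d|12} μ(12/d)·2^d.
Divisors of 12: 1, 2, 3, 4, 6, 12; μ(12/d) for each: 0, 1, 0, -1, -1, 1.
Σ = 2^2 − 2^4 − 2^6 + 2^12 = 4020.
N = 4020/12 = 335.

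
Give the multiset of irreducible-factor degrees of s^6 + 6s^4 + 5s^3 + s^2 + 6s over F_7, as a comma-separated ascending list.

1, 1, 1, 1, 2

Write h(s) = s^6 + 6s^4 + 5s^3 + s^2 + 6s.
Linear factors from roots: (s), (s + 3), (s + 2).
Complete factorization: h(s) = (s)·(s + 3)·(s + 2)^2·(s^2 + 4).
Factor degrees with multiplicity: 1 + 1 + 1 + 1 + 2 = 6.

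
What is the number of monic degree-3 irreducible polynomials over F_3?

8

Gauss's count: N_{3}(3) = (1/3) Σ_{d|3} μ(3/d)·3^d.
Divisors of 3: 1, 3; μ(3/d) for each: -1, 1.
Σ = − 3^1 + 3^3 = 24.
N = 24/3 = 8.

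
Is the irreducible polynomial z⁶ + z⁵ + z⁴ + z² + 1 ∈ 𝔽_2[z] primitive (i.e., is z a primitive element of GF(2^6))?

Write f(z) = z⁶ + z⁵ + z⁴ + z² + 1.
|GF(2^6)^×| = 2^6 − 1 = 63. Prime factorization: 63 = 3^2·7.
f is primitive ⇔ z has order 63 in GF(2)[z]/(f), i.e. z^(63/q) ≠ 1 for each prime q | 63.
z^(21) mod f = 1
z^(9) mod f = z³ + 1.
Since z^(21) = 1, the order of z divides 21 < 63; not primitive.

No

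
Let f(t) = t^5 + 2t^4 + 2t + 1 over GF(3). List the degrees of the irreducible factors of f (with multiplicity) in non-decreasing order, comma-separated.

1, 1, 1, 2

Roots in GF(3): f(0) = 1; f(1) = 0 → root; f(2) = 0 → root.
Linear factors from roots: (t + 2), (t + 1).
Complete factorization: f(t) = (t + 1)·(t + 2)^2·(t^2 + 1).
Factor degrees with multiplicity: 1 + 1 + 1 + 2 = 5.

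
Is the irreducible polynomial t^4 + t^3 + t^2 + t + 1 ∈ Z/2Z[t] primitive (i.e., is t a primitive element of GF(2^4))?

No

Write f(t) = t^4 + t^3 + t^2 + t + 1.
|GF(2^4)^×| = 2^4 − 1 = 15. Prime factorization: 15 = 3·5.
f is primitive ⇔ t has order 15 in GF(2)[t]/(f), i.e. t^(15/q) ≠ 1 for each prime q | 15.
t^(5) mod f = 1
t^(3) mod f = t^3.
Since t^(5) = 1, the order of t divides 5 < 15; not primitive.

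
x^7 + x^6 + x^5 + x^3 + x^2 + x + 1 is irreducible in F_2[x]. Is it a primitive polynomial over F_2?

Yes

Write f(x) = x^7 + x^6 + x^5 + x^3 + x^2 + x + 1.
|GF(2^7)^×| = 2^7 − 1 = 127. Prime factorization: 127 = 127.
f is primitive ⇔ x has order 127 in GF(2)[x]/(f), i.e. x^(127/q) ≠ 1 for each prime q | 127.
x^(1) mod f = x.
None equal 1, so x has full order 127; f is primitive.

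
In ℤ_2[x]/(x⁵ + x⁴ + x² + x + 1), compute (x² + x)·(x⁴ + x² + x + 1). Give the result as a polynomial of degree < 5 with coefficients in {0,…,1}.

x^4 + x^3 + x^2

Multiply in ℤ_2[x]: (x² + x)·(x⁴ + x² + x + 1) = x⁶ + x⁵ + x⁴ + x.
Reduce using x⁵ ≡ x⁴ + x² + x + 1 (mod x⁵ + x⁴ + x² + x + 1).
Reduced: x⁴ + x³ + x².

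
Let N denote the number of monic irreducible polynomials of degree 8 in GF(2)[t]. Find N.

x^(2^8) − x is the product of all monic irreducibles of degree dividing 8; Möbius inversion gives N = (1/8) Σ μ(8/d)·2^d.
Divisors of 8: 1, 2, 4, 8; μ(8/d) for each: 0, 0, -1, 1.
Σ = − 2^4 + 2^8 = 240.
N = 240/8 = 30.

30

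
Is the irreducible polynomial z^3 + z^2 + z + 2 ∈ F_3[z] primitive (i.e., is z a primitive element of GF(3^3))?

No

Write f(z) = z^3 + z^2 + z + 2.
|GF(3^3)^×| = 3^3 − 1 = 26. Prime factorization: 26 = 2·13.
f is primitive ⇔ z has order 26 in GF(3)[z]/(f), i.e. z^(26/q) ≠ 1 for each prime q | 26.
z^(13) mod f = 1
z^(2) mod f = z^2.
Since z^(13) = 1, the order of z divides 13 < 26; not primitive.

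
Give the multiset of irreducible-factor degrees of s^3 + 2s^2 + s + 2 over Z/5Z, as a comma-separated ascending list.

Write f(s) = s^3 + 2s^2 + s + 2.
Roots in Z/5Z: f(0) = 2; f(1) = 1; f(2) = 0 → root; f(3) = 0 → root; f(4) = 2.
Linear factors from roots: (s + 3), (s + 2).
Complete factorization: f(s) = (s + 3)·(s + 2)^2.
Factor degrees with multiplicity: 1 + 1 + 1 = 3.

1, 1, 1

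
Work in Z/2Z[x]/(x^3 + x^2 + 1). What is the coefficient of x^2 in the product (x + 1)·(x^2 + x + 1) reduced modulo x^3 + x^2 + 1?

Multiply in Z/2Z[x]: (x + 1)·(x^2 + x + 1) = x^3 + 1.
Reduce using x^3 ≡ x^2 + 1 (mod x^3 + x^2 + 1).
Reduced: x^2.

1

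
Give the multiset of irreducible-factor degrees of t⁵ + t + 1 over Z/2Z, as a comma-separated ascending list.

Write g(t) = t⁵ + t + 1.
Roots in Z/2Z: g(0) = 1; g(1) = 1.
Complete factorization: g(t) = (t² + t + 1)·(t³ + t² + 1).
Factor degrees with multiplicity: 2 + 3 = 5.

2, 3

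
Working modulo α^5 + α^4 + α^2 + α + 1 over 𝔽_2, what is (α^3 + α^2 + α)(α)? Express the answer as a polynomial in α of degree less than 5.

α^4 + α^3 + α^2

Multiply in 𝔽_2[α]: (α^3 + α^2 + α)·(α) = α^4 + α^3 + α^2.
Reduced: α^4 + α^3 + α^2.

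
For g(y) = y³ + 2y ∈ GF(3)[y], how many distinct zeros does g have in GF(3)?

3

Evaluate at each of the 3 elements of GF(3):
g(0) = 0 → root; g(1) = 0 → root; g(2) = 0 → root.
Roots: {0, 1, 2}.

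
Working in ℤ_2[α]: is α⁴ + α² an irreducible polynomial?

Write g(α) = α⁴ + α².
Check for roots in ℤ_2: g(0) = 0 → root; g(1) = 0 → root.
g(0) = 0, so (α) divides g(α); g is reducible.

No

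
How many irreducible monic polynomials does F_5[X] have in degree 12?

20343700

By the necklace-counting formula, N_5(12) = (1/12) Σ_{d|12} μ(12/d)·5^d.
Divisors of 12: 1, 2, 3, 4, 6, 12; μ(12/d) for each: 0, 1, 0, -1, -1, 1.
Σ = 5^2 − 5^4 − 5^6 + 5^12 = 244124400.
N = 244124400/12 = 20343700.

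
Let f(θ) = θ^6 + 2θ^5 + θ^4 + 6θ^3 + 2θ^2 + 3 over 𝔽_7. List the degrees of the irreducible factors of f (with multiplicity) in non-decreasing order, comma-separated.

1, 1, 1, 1, 2

Linear factors from roots: (θ + 5), (θ + 2).
Complete factorization: f(θ) = (θ + 5)·(θ + 2)^3·(θ^2 + 5θ + 2).
Factor degrees with multiplicity: 1 + 1 + 1 + 1 + 2 = 6.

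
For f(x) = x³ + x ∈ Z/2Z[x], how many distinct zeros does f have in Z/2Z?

Evaluate at each of the 2 elements of Z/2Z:
f(0) = 0 → root; f(1) = 0 → root.
Roots: {0, 1}.

2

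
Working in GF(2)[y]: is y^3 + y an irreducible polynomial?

Write g(y) = y^3 + y.
Check for roots in GF(2): g(0) = 0 → root; g(1) = 0 → root.
g(0) = 0, so (y) divides g(y); g is reducible.

No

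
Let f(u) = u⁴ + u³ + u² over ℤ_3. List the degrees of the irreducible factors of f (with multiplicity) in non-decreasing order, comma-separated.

Roots in ℤ_3: f(0) = 0 → root; f(1) = 0 → root; f(2) = 1.
Linear factors from roots: (u), (u + 2).
Complete factorization: f(u) = (u)^2·(u + 2)^2.
Factor degrees with multiplicity: 1 + 1 + 1 + 1 = 4.

1, 1, 1, 1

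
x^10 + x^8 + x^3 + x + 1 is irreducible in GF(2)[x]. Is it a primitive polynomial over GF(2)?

Write f(x) = x^10 + x^8 + x^3 + x + 1.
|GF(2^10)^×| = 2^10 − 1 = 1023. Prime factorization: 1023 = 3·11·31.
f is primitive ⇔ x has order 1023 in GF(2)[x]/(f), i.e. x^(1023/q) ≠ 1 for each prime q | 1023.
x^(341) mod f = x^7 + x^4 + x + 1.
x^(93) mod f = 1
x^(33) mod f = x^9 + x^6 + x^3.
Since x^(93) = 1, the order of x divides 93 < 1023; not primitive.

No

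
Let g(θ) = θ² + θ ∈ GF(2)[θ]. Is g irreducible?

No

Check for roots in GF(2): g(0) = 0 → root; g(1) = 0 → root.
g(0) = 0, so (θ) divides g(θ); g is reducible.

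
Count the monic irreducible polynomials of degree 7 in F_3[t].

x^(3^7) − x is the product of all monic irreducibles of degree dividing 7; Möbius inversion gives N = (1/7) Σ μ(7/d)·3^d.
Divisors of 7: 1, 7; μ(7/d) for each: -1, 1.
Σ = − 3^1 + 3^7 = 2184.
N = 2184/7 = 312.

312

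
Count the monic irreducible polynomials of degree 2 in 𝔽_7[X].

21

The number of monic irreducibles of degree 2 over GF(7) is (1/2)·Σ_{d∣2} μ(2/d) 7^d.
Divisors of 2: 1, 2; μ(2/d) for each: -1, 1.
Σ = − 7^1 + 7^2 = 42.
N = 42/2 = 21.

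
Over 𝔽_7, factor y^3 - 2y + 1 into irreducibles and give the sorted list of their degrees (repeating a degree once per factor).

Write f(y) = y^3 - 2y + 1.
Linear factors from roots: (y - 1).
Complete factorization: f(y) = (y - 1)·(y^2 + y - 1).
Factor degrees with multiplicity: 1 + 2 = 3.

1, 2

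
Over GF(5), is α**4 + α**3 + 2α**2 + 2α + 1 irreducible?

Write h(α) = α**4 + α**3 + 2α**2 + 2α + 1.
Check for roots in GF(5): h(0) = 1; h(1) = 2; h(2) = 2; h(3) = 3; h(4) = 1.
No roots, so no linear factors.
Degree-2 irreducible divisors: test the 10 monic irreducibles of degree 2 over GF(5).
None of them divide h (all give nonzero remainder).
No irreducible factor of degree ≤ 2 exists, so h is irreducible over GF(5).

Yes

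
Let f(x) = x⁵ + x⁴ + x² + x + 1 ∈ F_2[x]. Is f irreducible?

Yes

Check for roots in F_2: f(0) = 1; f(1) = 1.
No roots, so no linear factors.
Monic irreducibles of degree 2 over GF(2): x² + x + 1.
None of them divide f (all give nonzero remainder).
No irreducible factor of degree ≤ 2 exists, so f is irreducible over GF(2).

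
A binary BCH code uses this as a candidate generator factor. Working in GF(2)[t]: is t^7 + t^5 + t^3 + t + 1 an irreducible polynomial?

Write m(t) = t^7 + t^5 + t^3 + t + 1.
Check for roots in GF(2): m(0) = 1; m(1) = 1.
No roots, so no linear factors.
Monic irreducibles of degree 2 over GF(2): t^2 + t + 1.
None of them divide m (all give nonzero remainder).
Monic irreducibles of degree 3 over GF(2): t^3 + t + 1, t^3 + t^2 + 1.
None of them divide m (all give nonzero remainder).
No irreducible factor of degree ≤ 3 exists, so m is irreducible over GF(2).

Yes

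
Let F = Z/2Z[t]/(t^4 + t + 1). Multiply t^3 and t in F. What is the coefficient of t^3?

0

Multiply in Z/2Z[t]: (t^3)·(t) = t^4.
Reduce using t^4 ≡ t + 1 (mod t^4 + t + 1).
Reduced: t + 1.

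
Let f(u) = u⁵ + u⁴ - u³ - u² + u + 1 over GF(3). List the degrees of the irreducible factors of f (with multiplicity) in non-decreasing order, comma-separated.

Roots in GF(3): f(0) = 1; f(1) = 2; f(2) = 0 → root.
Linear factors from roots: (u + 1).
Complete factorization: f(u) = (u + 1)·(u² + 1)^2.
Factor degrees with multiplicity: 1 + 2 + 2 = 5.

1, 2, 2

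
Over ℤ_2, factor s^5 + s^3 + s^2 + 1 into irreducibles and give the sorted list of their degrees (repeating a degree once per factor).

Write g(s) = s^5 + s^3 + s^2 + 1.
Roots in ℤ_2: g(0) = 1; g(1) = 0 → root.
Linear factors from roots: (s + 1).
Complete factorization: g(s) = (s + 1)^3·(s^2 + s + 1).
Factor degrees with multiplicity: 1 + 1 + 1 + 2 = 5.

1, 1, 1, 2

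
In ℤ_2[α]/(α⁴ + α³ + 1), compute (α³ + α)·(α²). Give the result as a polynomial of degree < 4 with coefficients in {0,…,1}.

α + 1

Multiply in ℤ_2[α]: (α³ + α)·(α²) = α⁵ + α³.
Reduce using α⁴ ≡ α³ + 1 (mod α⁴ + α³ + 1).
Reduced: α + 1.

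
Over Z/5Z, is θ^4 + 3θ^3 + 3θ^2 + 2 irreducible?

Yes

Write P(θ) = θ^4 + 3θ^3 + 3θ^2 + 2.
Check for roots in Z/5Z: P(0) = 2; P(1) = 4; P(2) = 4; P(3) = 1; P(4) = 3.
No roots, so no linear factors.
Degree-2 irreducible divisors: test the 10 monic irreducibles of degree 2 over GF(5).
None of them divide P (all give nonzero remainder).
No irreducible factor of degree ≤ 2 exists, so P is irreducible over GF(5).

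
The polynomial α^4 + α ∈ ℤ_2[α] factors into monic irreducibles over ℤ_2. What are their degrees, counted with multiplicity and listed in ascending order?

1, 1, 2

Write h(α) = α^4 + α.
Roots in ℤ_2: h(0) = 0 → root; h(1) = 0 → root.
Linear factors from roots: (α), (α + 1).
Complete factorization: h(α) = (α)·(α + 1)·(α^2 + α + 1).
Factor degrees with multiplicity: 1 + 1 + 2 = 4.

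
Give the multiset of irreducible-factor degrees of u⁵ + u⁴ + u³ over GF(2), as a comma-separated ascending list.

Write h(u) = u⁵ + u⁴ + u³.
Roots in GF(2): h(0) = 0 → root; h(1) = 1.
Linear factors from roots: (u).
Complete factorization: h(u) = (u)^3·(u² + u + 1).
Factor degrees with multiplicity: 1 + 1 + 1 + 2 = 5.

1, 1, 1, 2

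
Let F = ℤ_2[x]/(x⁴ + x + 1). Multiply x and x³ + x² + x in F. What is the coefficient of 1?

1

Multiply in ℤ_2[x]: (x)·(x³ + x² + x) = x⁴ + x³ + x².
Reduce using x⁴ ≡ x + 1 (mod x⁴ + x + 1).
Reduced: x³ + x² + x + 1.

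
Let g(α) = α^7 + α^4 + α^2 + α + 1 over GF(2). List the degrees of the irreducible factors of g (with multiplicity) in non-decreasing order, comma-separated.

2, 2, 3

Roots in GF(2): g(0) = 1; g(1) = 1.
Complete factorization: g(α) = (α^2 + α + 1)^2·(α^3 + α + 1).
Factor degrees with multiplicity: 2 + 2 + 3 = 7.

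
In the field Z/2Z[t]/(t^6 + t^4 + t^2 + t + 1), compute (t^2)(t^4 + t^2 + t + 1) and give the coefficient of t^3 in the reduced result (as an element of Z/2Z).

1

Multiply in Z/2Z[t]: (t^2)·(t^4 + t^2 + t + 1) = t^6 + t^4 + t^3 + t^2.
Reduce using t^6 ≡ t^4 + t^2 + t + 1 (mod t^6 + t^4 + t^2 + t + 1).
Reduced: t^3 + t + 1.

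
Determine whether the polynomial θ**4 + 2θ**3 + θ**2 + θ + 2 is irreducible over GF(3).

Write g(θ) = θ**4 + 2θ**3 + θ**2 + θ + 2.
Check for roots in GF(3): g(0) = 2; g(1) = 1; g(2) = 1.
No roots, so no linear factors.
Monic irreducibles of degree 2 over GF(3): θ**2 + 1, θ**2 + θ + 2, θ**2 + 2θ + 2.
None of them divide g (all give nonzero remainder).
No irreducible factor of degree ≤ 2 exists, so g is irreducible over GF(3).

Yes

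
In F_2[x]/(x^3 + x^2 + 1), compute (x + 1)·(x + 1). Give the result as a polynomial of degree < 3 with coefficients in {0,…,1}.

x^2 + 1

Multiply in F_2[x]: (x + 1)·(x + 1) = x^2 + 1.
Reduced: x^2 + 1.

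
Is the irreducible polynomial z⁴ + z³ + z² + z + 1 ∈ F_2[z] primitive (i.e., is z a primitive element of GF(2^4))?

Write f(z) = z⁴ + z³ + z² + z + 1.
|GF(2^4)^×| = 2^4 − 1 = 15. Prime factorization: 15 = 3·5.
f is primitive ⇔ z has order 15 in GF(2)[z]/(f), i.e. z^(15/q) ≠ 1 for each prime q | 15.
z^(5) mod f = 1
z^(3) mod f = z³.
Since z^(5) = 1, the order of z divides 5 < 15; not primitive.

No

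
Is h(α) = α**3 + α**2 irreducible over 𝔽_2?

Check for roots in 𝔽_2: h(0) = 0 → root; h(1) = 0 → root.
h(0) = 0, so (α) divides h(α); h is reducible.

No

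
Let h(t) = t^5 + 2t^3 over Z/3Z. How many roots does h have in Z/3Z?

Evaluate at each of the 3 elements of Z/3Z:
h(0) = 0 → root; h(1) = 0 → root; h(2) = 0 → root.
Roots: {0, 1, 2}.

3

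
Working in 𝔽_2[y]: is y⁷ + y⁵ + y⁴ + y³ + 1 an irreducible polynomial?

Write P(y) = y⁷ + y⁵ + y⁴ + y³ + 1.
Check for roots in 𝔽_2: P(0) = 1; P(1) = 1.
No roots, so no linear factors.
Monic irreducibles of degree 2 over GF(2): y² + y + 1.
None of them divide P (all give nonzero remainder).
Monic irreducibles of degree 3 over GF(2): y³ + y + 1, y³ + y² + 1.
None of them divide P (all give nonzero remainder).
No irreducible factor of degree ≤ 3 exists, so P is irreducible over GF(2).

Yes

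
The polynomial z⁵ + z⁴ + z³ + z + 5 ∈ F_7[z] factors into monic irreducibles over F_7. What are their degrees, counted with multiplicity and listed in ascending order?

Write h(z) = z⁵ + z⁴ + z³ + z + 5.
Linear factors from roots: (z + 5), (z + 2).
Complete factorization: h(z) = (z + 2)·(z + 5)·(z³ + z² + 5z + 4).
Factor degrees with multiplicity: 1 + 1 + 3 = 5.

1, 1, 3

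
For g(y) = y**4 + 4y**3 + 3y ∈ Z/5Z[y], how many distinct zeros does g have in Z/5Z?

Evaluate at each of the 5 elements of Z/5Z:
g(0) = 0 → root; g(1) = 3; g(2) = 4; g(3) = 3; g(4) = 4.
Roots: {0}.

1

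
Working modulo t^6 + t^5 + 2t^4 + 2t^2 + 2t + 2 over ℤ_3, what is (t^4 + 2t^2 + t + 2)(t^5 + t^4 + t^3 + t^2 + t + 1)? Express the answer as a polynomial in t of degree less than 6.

Multiply in ℤ_3[t]: (t^4 + 2t^2 + t + 2)·(t^5 + t^4 + t^3 + t^2 + t + 1) = t^9 + t^8 + t^6 + 2t^3 + 2t^2 + 2.
Reduce using t^6 ≡ 2t^5 + t^4 + t^2 + t + 1 (mod t^6 + t^5 + 2t^4 + 2t^2 + 2t + 2).
Reduced: 2t^5 + t^4 + t^3 + t + 2.

2t^5 + t^4 + t^3 + t + 2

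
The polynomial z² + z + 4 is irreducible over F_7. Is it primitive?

No

Write f(z) = z² + z + 4.
|GF(7^2)^×| = 7^2 − 1 = 48. Prime factorization: 48 = 2^4·3.
f is primitive ⇔ z has order 48 in GF(7)[z]/(f), i.e. z^(48/q) ≠ 1 for each prime q | 48.
z^(24) mod f = 1
z^(16) mod f = 2.
Since z^(24) = 1, the order of z divides 24 < 48; not primitive.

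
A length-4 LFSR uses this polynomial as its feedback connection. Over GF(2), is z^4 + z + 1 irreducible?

Yes

Write g(z) = z^4 + z + 1.
Check for roots in GF(2): g(0) = 1; g(1) = 1.
No roots, so no linear factors.
Monic irreducibles of degree 2 over GF(2): z^2 + z + 1.
None of them divide g (all give nonzero remainder).
No irreducible factor of degree ≤ 2 exists, so g is irreducible over GF(2).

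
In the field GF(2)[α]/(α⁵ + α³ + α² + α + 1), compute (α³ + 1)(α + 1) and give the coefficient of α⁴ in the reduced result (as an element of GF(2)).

1

Multiply in GF(2)[α]: (α³ + 1)·(α + 1) = α⁴ + α³ + α + 1.
Reduced: α⁴ + α³ + α + 1.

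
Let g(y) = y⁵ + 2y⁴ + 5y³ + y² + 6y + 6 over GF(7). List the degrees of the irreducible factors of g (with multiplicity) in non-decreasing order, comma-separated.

1, 1, 1, 2

Linear factors from roots: (y + 6), (y + 5), (y + 2).
Complete factorization: g(y) = (y + 2)·(y + 5)·(y + 6)·(y² + 3y + 5).
Factor degrees with multiplicity: 1 + 1 + 1 + 2 = 5.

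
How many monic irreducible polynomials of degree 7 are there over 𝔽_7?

117648

The number of monic irreducibles of degree 7 over GF(7) is (1/7)·Σ_{d∣7} μ(7/d) 7^d.
Divisors of 7: 1, 7; μ(7/d) for each: -1, 1.
Σ = − 7^1 + 7^7 = 823536.
N = 823536/7 = 117648.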